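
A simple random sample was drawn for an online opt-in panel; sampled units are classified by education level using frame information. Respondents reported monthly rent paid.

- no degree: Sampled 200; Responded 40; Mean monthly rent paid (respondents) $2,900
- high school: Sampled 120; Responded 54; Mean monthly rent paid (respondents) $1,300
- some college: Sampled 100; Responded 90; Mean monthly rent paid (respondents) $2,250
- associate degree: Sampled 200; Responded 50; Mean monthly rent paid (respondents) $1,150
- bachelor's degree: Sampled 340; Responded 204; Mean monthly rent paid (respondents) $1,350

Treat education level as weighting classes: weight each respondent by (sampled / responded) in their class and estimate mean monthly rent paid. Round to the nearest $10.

Class response rates: no degree 40/200 = 20%, high school 54/120 = 45%, some college 90/100 = 90%, associate degree 50/200 = 25%, bachelor's degree 204/340 = 60%.
Weighting each respondent by the inverse class response rate inflates each class back to its sampled size, so the class weight is n_sampled:
  no degree: 200 × 2900 = 580,000
  high school: 120 × 1300 = 156,000
  some college: 100 × 2250 = 225,000
  associate degree: 200 × 1150 = 230,000
  bachelor's degree: 340 × 1350 = 459,000
Adjusted estimate = 1,650,000 / 960 = 1718.75 → $1,720.

$1,720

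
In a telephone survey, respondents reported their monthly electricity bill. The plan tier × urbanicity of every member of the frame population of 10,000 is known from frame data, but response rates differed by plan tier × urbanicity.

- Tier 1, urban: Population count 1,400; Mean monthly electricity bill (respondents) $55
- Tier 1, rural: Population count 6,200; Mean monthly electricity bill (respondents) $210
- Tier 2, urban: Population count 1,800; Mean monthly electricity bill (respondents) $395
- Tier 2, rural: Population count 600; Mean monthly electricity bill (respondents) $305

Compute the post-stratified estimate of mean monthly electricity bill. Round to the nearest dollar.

Weight each group's respondent value by its population share:
  Tier 1, urban: (1,400/10,000) × 55 = 7.7
  Tier 1, rural: (6,200/10,000) × 210 = 130.2
  Tier 2, urban: (1,800/10,000) × 395 = 71.1
  Tier 2, rural: (600/10,000) × 305 = 18.3
Post-stratified estimate = 227.3 → $227.

$227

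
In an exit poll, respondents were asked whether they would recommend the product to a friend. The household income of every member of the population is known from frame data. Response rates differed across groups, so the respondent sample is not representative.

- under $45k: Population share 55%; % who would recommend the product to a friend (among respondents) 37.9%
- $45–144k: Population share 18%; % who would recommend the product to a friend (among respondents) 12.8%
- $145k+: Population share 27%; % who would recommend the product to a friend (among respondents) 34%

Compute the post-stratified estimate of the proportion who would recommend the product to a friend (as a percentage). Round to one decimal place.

Post-stratification weights by population share, not respondent share:
  under $45k: 0.55 × 37.9 = 20.845
  $45–144k: 0.18 × 12.8 = 2.304
  $145k+: 0.27 × 34 = 9.18
Post-stratified estimate = 32.329 → 32.3%.

32.3%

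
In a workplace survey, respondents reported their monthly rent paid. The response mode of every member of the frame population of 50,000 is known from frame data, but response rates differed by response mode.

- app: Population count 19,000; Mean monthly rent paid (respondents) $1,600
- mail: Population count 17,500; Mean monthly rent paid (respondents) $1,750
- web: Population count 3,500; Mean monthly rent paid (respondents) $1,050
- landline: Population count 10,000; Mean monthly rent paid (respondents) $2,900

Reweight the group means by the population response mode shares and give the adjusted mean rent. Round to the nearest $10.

Post-stratification weights by population share, not respondent share:
  app: (19,000/50,000) × 1600 = 608
  mail: (17,500/50,000) × 1750 = 612.5
  web: (3,500/50,000) × 1050 = 73.5
  landline: (10,000/50,000) × 2900 = 580
Post-stratified estimate = 1874 → $1,870.

$1,870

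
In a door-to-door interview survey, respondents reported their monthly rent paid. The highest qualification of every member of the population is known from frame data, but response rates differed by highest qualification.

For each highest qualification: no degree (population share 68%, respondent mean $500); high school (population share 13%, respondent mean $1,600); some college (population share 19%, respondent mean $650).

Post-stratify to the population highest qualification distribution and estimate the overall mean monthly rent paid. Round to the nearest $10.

$670

Post-stratification weights by population share, not respondent share:
  no degree: 0.68 × 500 = 340
  high school: 0.13 × 1600 = 208
  some college: 0.19 × 650 = 123.5
Post-stratified estimate = 671.5 → $670.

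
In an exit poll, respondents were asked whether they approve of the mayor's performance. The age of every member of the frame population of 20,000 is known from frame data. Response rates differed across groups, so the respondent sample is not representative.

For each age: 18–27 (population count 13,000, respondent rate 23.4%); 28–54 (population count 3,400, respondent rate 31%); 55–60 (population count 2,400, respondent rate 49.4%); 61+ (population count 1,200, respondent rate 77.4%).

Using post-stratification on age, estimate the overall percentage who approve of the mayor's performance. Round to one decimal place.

Each cell contributes population-share × respondent value:
  18–27: (13,000/20,000) × 23.4 = 15.21
  28–54: (3,400/20,000) × 31 = 5.27
  55–60: (2,400/20,000) × 49.4 = 5.928
  61+: (1,200/20,000) × 77.4 = 4.644
Post-stratified estimate = 31.052 → 31.1%.

31.1%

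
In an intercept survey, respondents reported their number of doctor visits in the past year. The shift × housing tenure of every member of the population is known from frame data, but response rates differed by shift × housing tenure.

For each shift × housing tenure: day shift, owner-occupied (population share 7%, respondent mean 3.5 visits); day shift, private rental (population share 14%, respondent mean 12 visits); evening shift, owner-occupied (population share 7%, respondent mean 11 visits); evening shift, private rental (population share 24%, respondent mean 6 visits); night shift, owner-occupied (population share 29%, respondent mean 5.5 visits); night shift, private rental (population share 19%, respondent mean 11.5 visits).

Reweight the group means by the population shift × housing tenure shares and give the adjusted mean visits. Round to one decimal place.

7.9

Post-stratification weights by population share, not respondent share:
  day shift, owner-occupied: 0.07 × 3.5 = 0.245
  day shift, private rental: 0.14 × 12 = 1.68
  evening shift, owner-occupied: 0.07 × 11 = 0.77
  evening shift, private rental: 0.24 × 6 = 1.44
  night shift, owner-occupied: 0.29 × 5.5 = 1.595
  night shift, private rental: 0.19 × 11.5 = 2.185
Post-stratified estimate = 7.915 → 7.9.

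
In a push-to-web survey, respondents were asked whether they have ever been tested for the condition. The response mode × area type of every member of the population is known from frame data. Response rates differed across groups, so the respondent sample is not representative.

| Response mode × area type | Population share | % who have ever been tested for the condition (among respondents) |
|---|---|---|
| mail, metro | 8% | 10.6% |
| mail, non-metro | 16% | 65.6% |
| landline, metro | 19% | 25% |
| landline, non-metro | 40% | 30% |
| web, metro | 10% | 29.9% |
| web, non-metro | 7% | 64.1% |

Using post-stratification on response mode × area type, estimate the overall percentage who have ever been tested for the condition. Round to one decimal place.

35.6%

Reweight to the known response mode × area type distribution:
  mail, metro: 0.08 × 10.6 = 0.848
  mail, non-metro: 0.16 × 65.6 = 10.496
  landline, metro: 0.19 × 25 = 4.75
  landline, non-metro: 0.4 × 30 = 12
  web, metro: 0.1 × 29.9 = 2.99
  web, non-metro: 0.07 × 64.1 = 4.487
Post-stratified estimate = 35.571 → 35.6%.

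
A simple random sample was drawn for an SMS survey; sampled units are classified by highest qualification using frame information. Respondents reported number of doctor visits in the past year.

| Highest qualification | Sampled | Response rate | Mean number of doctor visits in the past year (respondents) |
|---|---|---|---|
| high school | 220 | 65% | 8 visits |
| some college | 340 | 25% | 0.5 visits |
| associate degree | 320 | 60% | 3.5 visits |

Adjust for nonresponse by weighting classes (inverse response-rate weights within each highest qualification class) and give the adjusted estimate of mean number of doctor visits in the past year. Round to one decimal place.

Inverse-response-rate weighting restores each class to its sampled count, so class totals weight by n_sampled:
  high school: 220 × 8 = 1760
  some college: 340 × 0.5 = 170
  associate degree: 320 × 3.5 = 1120
Adjusted estimate = 3050 / 880 = 3.46591 → 3.5.

3.5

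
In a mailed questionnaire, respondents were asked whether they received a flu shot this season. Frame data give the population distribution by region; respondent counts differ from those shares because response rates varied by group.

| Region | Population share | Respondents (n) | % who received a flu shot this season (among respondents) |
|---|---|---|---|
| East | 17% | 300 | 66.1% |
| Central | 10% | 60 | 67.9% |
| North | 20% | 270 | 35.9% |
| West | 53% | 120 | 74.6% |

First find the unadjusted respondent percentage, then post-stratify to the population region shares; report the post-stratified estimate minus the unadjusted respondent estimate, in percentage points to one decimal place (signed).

+8.0 percentage points

Without adjustment, the pooled respondent share is:
  (300/750)×66.1 + (60/750)×67.9 + (270/750)×35.9 + (120/750)×74.6 = 56.732%
Reweighting by population region shares:
  0.17×66.1 + 0.1×67.9 + 0.2×35.9 + 0.53×74.6 = 64.745%
Difference = 64.745 − 56.732 = 8.013 pp.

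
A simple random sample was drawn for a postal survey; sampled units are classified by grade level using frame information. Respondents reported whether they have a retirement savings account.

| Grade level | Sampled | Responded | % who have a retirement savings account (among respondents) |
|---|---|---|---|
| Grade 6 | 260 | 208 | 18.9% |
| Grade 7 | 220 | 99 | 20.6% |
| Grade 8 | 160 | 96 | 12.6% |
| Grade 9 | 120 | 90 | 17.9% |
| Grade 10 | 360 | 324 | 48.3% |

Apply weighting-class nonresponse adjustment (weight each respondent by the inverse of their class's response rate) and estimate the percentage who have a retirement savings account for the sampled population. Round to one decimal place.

27.7%

Response rates by class: Grade 6 208/260 = 80%, Grade 7 99/220 = 45%, Grade 8 96/160 = 60%, Grade 9 90/120 = 75%, Grade 10 324/360 = 90%.
Each respondent's weight = sampled/responded in their class; summing within a class gives n_sampled, so:
  Grade 6: 260 × 18.9 = 4914
  Grade 7: 220 × 20.6 = 4532
  Grade 8: 160 × 12.6 = 2016
  Grade 9: 120 × 17.9 = 2148
  Grade 10: 360 × 48.3 = 17,388
Adjusted estimate = 30,998 / 1,120 = 27.6768 → 27.7%.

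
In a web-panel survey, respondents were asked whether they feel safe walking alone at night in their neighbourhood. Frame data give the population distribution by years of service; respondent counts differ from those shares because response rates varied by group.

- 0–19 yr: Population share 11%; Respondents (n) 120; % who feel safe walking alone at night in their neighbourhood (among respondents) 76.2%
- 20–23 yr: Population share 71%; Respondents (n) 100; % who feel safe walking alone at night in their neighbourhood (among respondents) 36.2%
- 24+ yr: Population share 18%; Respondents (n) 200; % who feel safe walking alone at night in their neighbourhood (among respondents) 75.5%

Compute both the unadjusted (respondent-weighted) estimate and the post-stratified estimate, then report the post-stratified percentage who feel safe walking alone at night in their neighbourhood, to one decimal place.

Without adjustment, the pooled respondent share is:
  (120/420)×76.2 + (100/420)×36.2 + (200/420)×75.5 = 66.3429%
Post-stratifying to population shares instead:
  0.11×76.2 + 0.71×36.2 + 0.18×75.5 = 47.674%

47.7%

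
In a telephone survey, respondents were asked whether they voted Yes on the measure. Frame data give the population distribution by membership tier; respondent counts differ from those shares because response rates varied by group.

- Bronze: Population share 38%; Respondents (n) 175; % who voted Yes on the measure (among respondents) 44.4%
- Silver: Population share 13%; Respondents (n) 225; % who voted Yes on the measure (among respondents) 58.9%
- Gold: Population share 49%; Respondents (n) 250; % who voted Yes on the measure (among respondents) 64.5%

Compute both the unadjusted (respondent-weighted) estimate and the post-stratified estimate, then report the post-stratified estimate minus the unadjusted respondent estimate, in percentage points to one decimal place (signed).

-1.0 percentage points

Naive respondent-only estimate (weights = respondent counts):
  (175/650)×44.4 + (225/650)×58.9 + (250/650)×64.5 = 57.15%
Reweighting by population membership tier shares:
  0.38×44.4 + 0.13×58.9 + 0.49×64.5 = 56.134%
Difference = 56.134 − 57.15 = -1.016 pp.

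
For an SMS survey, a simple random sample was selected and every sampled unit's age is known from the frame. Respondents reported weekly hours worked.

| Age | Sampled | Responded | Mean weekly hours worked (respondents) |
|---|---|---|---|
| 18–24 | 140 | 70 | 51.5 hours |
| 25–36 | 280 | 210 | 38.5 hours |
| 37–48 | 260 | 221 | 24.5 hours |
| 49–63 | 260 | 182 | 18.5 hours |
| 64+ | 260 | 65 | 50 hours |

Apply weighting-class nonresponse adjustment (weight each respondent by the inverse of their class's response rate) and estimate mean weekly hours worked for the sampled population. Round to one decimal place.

35.1

Response rates by class: 18–24 70/140 = 50%, 25–36 210/280 = 75%, 37–48 221/260 = 85%, 49–63 182/260 = 70%, 64+ 65/260 = 25%.
With weight = n_sampled/n_responded per class, the weighted class total is n_sampled:
  18–24: 140 × 51.5 = 7210
  25–36: 280 × 38.5 = 10,780
  37–48: 260 × 24.5 = 6370
  49–63: 260 × 18.5 = 4810
  64+: 260 × 50 = 13,000
Adjusted estimate = 42,170 / 1,200 = 35.1417 → 35.1.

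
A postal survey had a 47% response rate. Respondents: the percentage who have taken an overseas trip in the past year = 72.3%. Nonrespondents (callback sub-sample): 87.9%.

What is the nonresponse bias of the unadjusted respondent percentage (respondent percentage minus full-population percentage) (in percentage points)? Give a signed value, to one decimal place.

-8.3 percentage points

Nonresponse fraction = 1 − 0.47 = 0.53.
Bias = (nonresponse fraction) × (respondent percentage − nonrespondent percentage)
     = 0.53 × (72.3 − 87.9) = 0.53 × -15.6 = -8.268.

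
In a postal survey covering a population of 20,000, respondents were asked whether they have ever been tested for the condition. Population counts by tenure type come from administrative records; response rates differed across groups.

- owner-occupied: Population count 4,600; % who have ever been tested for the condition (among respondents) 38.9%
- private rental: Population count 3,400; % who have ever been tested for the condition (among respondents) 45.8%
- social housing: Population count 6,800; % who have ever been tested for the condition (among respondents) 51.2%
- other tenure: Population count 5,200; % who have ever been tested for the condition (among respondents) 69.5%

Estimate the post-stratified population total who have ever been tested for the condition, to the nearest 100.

10,400

Apply each group's respondent rate to its population count:
  owner-occupied: 4,600 × 38.9% = 1789.4
  private rental: 3,400 × 45.8% = 1557.2
  social housing: 6,800 × 51.2% = 3481.6
  other tenure: 5,200 × 69.5% = 3614
Estimated total = 10442.2 → 10,400.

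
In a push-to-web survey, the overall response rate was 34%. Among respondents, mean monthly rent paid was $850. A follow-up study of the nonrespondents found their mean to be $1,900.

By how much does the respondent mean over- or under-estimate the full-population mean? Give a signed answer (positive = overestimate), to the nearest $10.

Nonresponse fraction = 1 − 0.34 = 0.66.
Bias = (nonresponse fraction) × (respondent mean − nonrespondent mean)
     = 0.66 × (850 − 1900) = 0.66 × -1050 = -693.

-$690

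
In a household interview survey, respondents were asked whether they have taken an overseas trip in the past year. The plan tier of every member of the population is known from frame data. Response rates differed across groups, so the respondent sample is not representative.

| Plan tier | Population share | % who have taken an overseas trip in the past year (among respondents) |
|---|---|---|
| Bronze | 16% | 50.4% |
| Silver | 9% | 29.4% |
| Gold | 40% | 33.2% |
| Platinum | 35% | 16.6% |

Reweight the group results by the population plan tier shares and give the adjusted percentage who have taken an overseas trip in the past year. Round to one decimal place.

Each cell contributes population-share × respondent value:
  Bronze: 0.16 × 50.4 = 8.064
  Silver: 0.09 × 29.4 = 2.646
  Gold: 0.4 × 33.2 = 13.28
  Platinum: 0.35 × 16.6 = 5.81
Post-stratified estimate = 29.8 → 29.8%.

29.8%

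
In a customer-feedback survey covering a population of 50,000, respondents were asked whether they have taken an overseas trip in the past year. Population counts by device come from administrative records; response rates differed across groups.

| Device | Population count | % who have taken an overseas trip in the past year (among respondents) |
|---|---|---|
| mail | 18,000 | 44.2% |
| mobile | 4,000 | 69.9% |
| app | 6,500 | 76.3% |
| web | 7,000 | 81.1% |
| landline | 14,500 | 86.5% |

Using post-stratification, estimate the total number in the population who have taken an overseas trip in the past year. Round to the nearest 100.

Each cell contributes its population count × the respondent rate:
  mail: 18,000 × 44.2% = 7956
  mobile: 4,000 × 69.9% = 2796
  app: 6,500 × 76.3% = 4959.5
  web: 7,000 × 81.1% = 5677
  landline: 14,500 × 86.5% = 12542.5
Estimated total = 33,931 → 33,900.

33,900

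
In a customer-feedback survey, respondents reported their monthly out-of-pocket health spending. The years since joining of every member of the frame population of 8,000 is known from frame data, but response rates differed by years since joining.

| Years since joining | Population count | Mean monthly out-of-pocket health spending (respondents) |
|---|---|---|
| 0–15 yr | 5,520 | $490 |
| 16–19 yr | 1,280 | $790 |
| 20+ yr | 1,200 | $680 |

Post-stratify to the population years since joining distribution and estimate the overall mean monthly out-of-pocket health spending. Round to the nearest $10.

Post-stratification weights by population share, not respondent share:
  0–15 yr: (5,520/8,000) × 490 = 338.1
  16–19 yr: (1,280/8,000) × 790 = 126.4
  20+ yr: (1,200/8,000) × 680 = 102
Post-stratified estimate = 566.5 → $570.

$570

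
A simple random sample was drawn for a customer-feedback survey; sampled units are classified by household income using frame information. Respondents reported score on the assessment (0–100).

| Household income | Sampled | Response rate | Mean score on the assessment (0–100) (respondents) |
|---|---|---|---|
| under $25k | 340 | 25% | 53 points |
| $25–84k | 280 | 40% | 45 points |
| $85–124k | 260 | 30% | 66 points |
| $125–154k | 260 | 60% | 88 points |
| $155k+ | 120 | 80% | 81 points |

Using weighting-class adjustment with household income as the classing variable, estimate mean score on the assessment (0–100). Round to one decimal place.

Inverse-response-rate weighting restores each class to its sampled count, so class totals weight by n_sampled:
  under $25k: 340 × 53 = 18,020
  $25–84k: 280 × 45 = 12,600
  $85–124k: 260 × 66 = 17,160
  $125–154k: 260 × 88 = 22,880
  $155k+: 120 × 81 = 9720
Adjusted estimate = 80,380 / 1,260 = 63.7937 → 63.8.

63.8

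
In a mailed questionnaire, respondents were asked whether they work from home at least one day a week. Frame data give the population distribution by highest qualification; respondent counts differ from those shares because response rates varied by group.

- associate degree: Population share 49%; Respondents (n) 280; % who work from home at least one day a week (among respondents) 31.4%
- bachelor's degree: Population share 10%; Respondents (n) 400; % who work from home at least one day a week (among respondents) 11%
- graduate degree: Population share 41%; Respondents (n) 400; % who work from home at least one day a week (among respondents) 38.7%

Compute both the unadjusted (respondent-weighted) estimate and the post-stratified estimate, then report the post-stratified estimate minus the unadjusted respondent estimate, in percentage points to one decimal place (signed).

+5.8 percentage points

Without adjustment, the pooled respondent share is:
  (280/1080)×31.4 + (400/1080)×11 + (400/1080)×38.7 = 26.5481%
Reweighting by population highest qualification shares:
  0.49×31.4 + 0.1×11 + 0.41×38.7 = 32.353%
Difference = 32.353 − 26.5481 = 5.8049 pp.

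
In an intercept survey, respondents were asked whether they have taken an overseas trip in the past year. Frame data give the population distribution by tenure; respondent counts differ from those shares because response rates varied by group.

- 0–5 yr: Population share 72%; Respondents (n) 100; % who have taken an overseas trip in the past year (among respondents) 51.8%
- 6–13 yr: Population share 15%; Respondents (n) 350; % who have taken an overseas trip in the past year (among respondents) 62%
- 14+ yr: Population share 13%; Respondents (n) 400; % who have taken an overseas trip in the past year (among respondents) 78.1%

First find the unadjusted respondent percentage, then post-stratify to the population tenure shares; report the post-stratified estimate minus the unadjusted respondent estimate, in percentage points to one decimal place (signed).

Unadjusted (pooled respondent) estimate weights by respondent counts:
  (100/850)×51.8 + (350/850)×62 + (400/850)×78.1 = 68.3765%
Post-stratified estimate weights by population shares:
  0.72×51.8 + 0.15×62 + 0.13×78.1 = 56.749%
Difference = 56.749 − 68.3765 = -11.6275 pp.

-11.6 percentage points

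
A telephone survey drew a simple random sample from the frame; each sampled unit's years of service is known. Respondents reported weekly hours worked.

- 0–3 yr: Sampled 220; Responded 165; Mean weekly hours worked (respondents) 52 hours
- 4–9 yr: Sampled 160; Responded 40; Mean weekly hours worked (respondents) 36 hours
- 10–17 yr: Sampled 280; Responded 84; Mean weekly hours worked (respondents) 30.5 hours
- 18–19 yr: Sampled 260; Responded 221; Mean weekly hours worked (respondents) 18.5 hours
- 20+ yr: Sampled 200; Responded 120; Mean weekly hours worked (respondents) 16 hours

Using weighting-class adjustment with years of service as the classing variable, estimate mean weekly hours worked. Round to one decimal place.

Class response rates: 0–3 yr 165/220 = 75%, 4–9 yr 40/160 = 25%, 10–17 yr 84/280 = 30%, 18–19 yr 221/260 = 85%, 20+ yr 120/200 = 60%.
Inverse-response-rate weighting restores each class to its sampled count, so class totals weight by n_sampled:
  0–3 yr: 220 × 52 = 11,440
  4–9 yr: 160 × 36 = 5760
  10–17 yr: 280 × 30.5 = 8540
  18–19 yr: 260 × 18.5 = 4810
  20+ yr: 200 × 16 = 3200
Adjusted estimate = 33,750 / 1,120 = 30.1339 → 30.1.

30.1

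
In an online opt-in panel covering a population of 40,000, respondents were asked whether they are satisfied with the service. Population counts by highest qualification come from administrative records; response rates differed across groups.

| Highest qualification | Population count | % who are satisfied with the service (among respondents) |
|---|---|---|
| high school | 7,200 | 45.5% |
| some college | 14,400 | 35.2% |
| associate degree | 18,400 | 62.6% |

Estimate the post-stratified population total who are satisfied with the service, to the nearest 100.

19,900

Apply each group's respondent rate to its population count:
  high school: 7,200 × 45.5% = 3276
  some college: 14,400 × 35.2% = 5068.8
  associate degree: 18,400 × 62.6% = 11518.4
Estimated total = 19863.2 → 19,900.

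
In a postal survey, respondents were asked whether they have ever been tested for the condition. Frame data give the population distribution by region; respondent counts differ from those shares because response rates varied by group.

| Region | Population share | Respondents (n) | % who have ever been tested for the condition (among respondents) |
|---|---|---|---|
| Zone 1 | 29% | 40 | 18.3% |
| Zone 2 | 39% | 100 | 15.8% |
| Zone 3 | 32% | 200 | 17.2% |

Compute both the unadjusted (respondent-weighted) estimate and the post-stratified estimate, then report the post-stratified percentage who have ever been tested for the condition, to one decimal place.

Without adjustment, the pooled respondent share is:
  (40/340)×18.3 + (100/340)×15.8 + (200/340)×17.2 = 16.9176%
Reweighting by population region shares:
  0.29×18.3 + 0.39×15.8 + 0.32×17.2 = 16.973%

17.0%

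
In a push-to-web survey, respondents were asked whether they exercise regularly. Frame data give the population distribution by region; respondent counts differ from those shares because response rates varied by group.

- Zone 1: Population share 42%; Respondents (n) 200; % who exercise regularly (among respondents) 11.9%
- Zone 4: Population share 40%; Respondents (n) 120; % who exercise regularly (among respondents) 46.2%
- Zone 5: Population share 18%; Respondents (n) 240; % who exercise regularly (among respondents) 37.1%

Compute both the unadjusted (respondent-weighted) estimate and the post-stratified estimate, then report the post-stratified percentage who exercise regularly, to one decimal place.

30.2%

Naive respondent-only estimate (weights = respondent counts):
  (200/560)×11.9 + (120/560)×46.2 + (240/560)×37.1 = 30.05%
Reweighting by population region shares:
  0.42×11.9 + 0.4×46.2 + 0.18×37.1 = 30.156%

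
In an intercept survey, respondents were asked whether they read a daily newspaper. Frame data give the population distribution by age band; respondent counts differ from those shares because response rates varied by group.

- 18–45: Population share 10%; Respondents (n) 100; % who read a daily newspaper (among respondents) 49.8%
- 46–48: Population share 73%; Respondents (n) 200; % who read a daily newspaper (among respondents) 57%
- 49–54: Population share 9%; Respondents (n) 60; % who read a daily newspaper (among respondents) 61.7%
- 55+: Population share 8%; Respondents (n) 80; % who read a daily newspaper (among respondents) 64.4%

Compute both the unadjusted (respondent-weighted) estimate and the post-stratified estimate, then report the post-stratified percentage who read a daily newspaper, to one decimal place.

57.3%

Without adjustment, the pooled respondent share is:
  (100/440)×49.8 + (200/440)×57 + (60/440)×61.7 + (80/440)×64.4 = 57.35%
Post-stratifying to population shares instead:
  0.1×49.8 + 0.73×57 + 0.09×61.7 + 0.08×64.4 = 57.295%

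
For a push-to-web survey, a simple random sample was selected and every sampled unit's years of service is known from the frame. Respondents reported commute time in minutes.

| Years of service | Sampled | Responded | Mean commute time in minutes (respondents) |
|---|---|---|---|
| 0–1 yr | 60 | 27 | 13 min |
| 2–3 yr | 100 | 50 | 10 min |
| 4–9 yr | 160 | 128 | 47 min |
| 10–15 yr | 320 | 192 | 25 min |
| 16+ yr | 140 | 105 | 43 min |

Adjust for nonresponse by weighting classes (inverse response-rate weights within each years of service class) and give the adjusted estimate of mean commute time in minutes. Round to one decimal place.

29.9

Response rates by class: 0–1 yr 27/60 = 45%, 2–3 yr 50/100 = 50%, 4–9 yr 128/160 = 80%, 10–15 yr 192/320 = 60%, 16+ yr 105/140 = 75%.
With weight = n_sampled/n_responded per class, the weighted class total is n_sampled:
  0–1 yr: 60 × 13 = 780
  2–3 yr: 100 × 10 = 1000
  4–9 yr: 160 × 47 = 7520
  10–15 yr: 320 × 25 = 8000
  16+ yr: 140 × 43 = 6020
Adjusted estimate = 23,320 / 780 = 29.8974 → 29.9.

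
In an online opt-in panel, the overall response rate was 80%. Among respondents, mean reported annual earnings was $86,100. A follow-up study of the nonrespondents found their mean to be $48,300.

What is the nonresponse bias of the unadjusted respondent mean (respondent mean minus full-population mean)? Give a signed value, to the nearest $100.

Nonresponse fraction = 1 − 0.8 = 0.2.
Bias = (nonresponse fraction) × (respondent mean − nonrespondent mean)
     = 0.2 × (86,100 − 48,300) = 0.2 × 37,800 = 7560.

+$7,600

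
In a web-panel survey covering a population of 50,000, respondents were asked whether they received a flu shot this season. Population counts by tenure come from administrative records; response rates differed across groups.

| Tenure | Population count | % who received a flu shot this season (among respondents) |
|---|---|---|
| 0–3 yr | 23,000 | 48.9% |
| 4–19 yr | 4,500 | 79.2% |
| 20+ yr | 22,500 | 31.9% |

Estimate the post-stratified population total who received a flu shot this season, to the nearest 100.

22,000

Apply each group's respondent rate to its population count:
  0–3 yr: 23,000 × 48.9% = 11,247
  4–19 yr: 4,500 × 79.2% = 3564
  20+ yr: 22,500 × 31.9% = 7177.5
Estimated total = 21988.5 → 22,000.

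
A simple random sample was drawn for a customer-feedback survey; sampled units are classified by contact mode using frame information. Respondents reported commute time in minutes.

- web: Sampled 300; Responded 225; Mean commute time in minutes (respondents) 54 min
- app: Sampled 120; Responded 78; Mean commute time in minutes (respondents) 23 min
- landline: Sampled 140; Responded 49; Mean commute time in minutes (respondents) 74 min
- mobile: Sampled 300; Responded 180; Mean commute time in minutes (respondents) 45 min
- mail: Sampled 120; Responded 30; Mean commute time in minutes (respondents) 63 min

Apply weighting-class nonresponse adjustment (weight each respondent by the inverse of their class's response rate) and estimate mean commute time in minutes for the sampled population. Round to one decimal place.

51.4

Class response rates: web 225/300 = 75%, app 78/120 = 65%, landline 49/140 = 35%, mobile 180/300 = 60%, mail 30/120 = 25%.
With weight = n_sampled/n_responded per class, the weighted class total is n_sampled:
  web: 300 × 54 = 16,200
  app: 120 × 23 = 2760
  landline: 140 × 74 = 10,360
  mobile: 300 × 45 = 13,500
  mail: 120 × 63 = 7560
Adjusted estimate = 50,380 / 980 = 51.4082 → 51.4.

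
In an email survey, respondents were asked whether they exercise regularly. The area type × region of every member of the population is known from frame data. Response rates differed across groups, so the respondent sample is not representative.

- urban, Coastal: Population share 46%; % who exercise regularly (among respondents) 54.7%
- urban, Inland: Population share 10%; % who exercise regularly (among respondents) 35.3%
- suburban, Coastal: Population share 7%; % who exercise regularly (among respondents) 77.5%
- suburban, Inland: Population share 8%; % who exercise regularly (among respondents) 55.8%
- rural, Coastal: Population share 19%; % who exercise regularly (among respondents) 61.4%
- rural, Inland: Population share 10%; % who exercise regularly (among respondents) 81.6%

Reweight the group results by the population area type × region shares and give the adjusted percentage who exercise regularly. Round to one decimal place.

58.4%

Reweight to the known area type × region distribution:
  urban, Coastal: 0.46 × 54.7 = 25.162
  urban, Inland: 0.1 × 35.3 = 3.53
  suburban, Coastal: 0.07 × 77.5 = 5.425
  suburban, Inland: 0.08 × 55.8 = 4.464
  rural, Coastal: 0.19 × 61.4 = 11.666
  rural, Inland: 0.1 × 81.6 = 8.16
Post-stratified estimate = 58.407 → 58.4%.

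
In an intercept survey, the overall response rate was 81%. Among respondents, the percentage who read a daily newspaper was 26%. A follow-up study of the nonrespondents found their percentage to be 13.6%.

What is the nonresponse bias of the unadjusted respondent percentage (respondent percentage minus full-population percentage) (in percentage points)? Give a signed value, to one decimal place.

Nonresponse fraction = 1 − 0.81 = 0.19.
Bias = (nonresponse fraction) × (respondent percentage − nonrespondent percentage)
     = 0.19 × (26 − 13.6) = 0.19 × 12.4 = 2.356.

+2.4 percentage points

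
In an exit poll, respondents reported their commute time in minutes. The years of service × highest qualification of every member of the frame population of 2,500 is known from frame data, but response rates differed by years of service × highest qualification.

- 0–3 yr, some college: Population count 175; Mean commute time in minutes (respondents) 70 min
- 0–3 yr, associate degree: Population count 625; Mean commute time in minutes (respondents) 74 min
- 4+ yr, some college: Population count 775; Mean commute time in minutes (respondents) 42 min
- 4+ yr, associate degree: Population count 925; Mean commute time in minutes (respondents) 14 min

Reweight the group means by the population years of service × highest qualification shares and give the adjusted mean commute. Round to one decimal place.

41.6

Weight each group's respondent value by its population share:
  0–3 yr, some college: (175/2,500) × 70 = 4.9
  0–3 yr, associate degree: (625/2,500) × 74 = 18.5
  4+ yr, some college: (775/2,500) × 42 = 13.02
  4+ yr, associate degree: (925/2,500) × 14 = 5.18
Post-stratified estimate = 41.6 → 41.6.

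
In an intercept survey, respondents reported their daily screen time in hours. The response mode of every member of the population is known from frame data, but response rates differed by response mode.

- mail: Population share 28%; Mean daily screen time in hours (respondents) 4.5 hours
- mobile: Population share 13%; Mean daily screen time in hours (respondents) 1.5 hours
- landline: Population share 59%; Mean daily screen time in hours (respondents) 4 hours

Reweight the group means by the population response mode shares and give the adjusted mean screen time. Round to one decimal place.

Each cell contributes population-share × respondent value:
  mail: 0.28 × 4.5 = 1.26
  mobile: 0.13 × 1.5 = 0.195
  landline: 0.59 × 4 = 2.36
Post-stratified estimate = 3.815 → 3.8.

3.8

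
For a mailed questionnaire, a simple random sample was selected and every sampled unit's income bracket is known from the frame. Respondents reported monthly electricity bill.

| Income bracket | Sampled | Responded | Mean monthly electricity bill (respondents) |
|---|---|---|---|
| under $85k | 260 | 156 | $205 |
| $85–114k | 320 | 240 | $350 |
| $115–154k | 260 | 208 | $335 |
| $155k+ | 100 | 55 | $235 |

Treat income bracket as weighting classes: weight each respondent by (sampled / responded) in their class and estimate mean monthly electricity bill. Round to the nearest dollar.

$294

Class response rates: under $85k 156/260 = 60%, $85–114k 240/320 = 75%, $115–154k 208/260 = 80%, $155k+ 55/100 = 55%.
Inverse-response-rate weighting restores each class to its sampled count, so class totals weight by n_sampled:
  under $85k: 260 × 205 = 53,300
  $85–114k: 320 × 350 = 112,000
  $115–154k: 260 × 335 = 87,100
  $155k+: 100 × 235 = 23,500
Adjusted estimate = 275,900 / 940 = 293.511 → $294.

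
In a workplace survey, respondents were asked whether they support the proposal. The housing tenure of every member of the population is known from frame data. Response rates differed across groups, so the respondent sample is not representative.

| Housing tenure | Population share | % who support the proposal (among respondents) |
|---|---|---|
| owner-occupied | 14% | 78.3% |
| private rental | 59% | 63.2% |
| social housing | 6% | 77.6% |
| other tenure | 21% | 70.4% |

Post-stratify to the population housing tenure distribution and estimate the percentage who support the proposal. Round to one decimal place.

Post-stratification weights by population share, not respondent share:
  owner-occupied: 0.14 × 78.3 = 10.962
  private rental: 0.59 × 63.2 = 37.288
  social housing: 0.06 × 77.6 = 4.656
  other tenure: 0.21 × 70.4 = 14.784
Post-stratified estimate = 67.69 → 67.7%.

67.7%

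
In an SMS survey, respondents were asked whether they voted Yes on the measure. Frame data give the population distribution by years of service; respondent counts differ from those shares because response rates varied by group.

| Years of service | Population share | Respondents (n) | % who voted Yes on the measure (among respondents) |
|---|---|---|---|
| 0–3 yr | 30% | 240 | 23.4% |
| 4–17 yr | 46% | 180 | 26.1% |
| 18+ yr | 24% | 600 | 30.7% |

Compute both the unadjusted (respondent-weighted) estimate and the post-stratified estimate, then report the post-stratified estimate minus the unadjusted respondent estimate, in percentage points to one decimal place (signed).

Without adjustment, the pooled respondent share is:
  (240/1020)×23.4 + (180/1020)×26.1 + (600/1020)×30.7 = 28.1706%
Reweighting by population years of service shares:
  0.3×23.4 + 0.46×26.1 + 0.24×30.7 = 26.394%
Difference = 26.394 − 28.1706 = -1.7766 pp.

-1.8 percentage points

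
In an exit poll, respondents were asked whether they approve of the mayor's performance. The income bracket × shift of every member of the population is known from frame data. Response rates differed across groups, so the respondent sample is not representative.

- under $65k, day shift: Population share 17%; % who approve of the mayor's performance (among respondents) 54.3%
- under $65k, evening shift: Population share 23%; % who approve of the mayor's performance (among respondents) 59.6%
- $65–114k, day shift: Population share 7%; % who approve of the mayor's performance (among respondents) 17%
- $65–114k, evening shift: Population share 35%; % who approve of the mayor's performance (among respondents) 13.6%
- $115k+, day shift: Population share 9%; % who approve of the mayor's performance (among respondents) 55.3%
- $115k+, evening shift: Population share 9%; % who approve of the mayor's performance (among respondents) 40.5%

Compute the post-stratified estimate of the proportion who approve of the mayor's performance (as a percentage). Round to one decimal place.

Weight each group's respondent value by its population share:
  under $65k, day shift: 0.17 × 54.3 = 9.231
  under $65k, evening shift: 0.23 × 59.6 = 13.708
  $65–114k, day shift: 0.07 × 17 = 1.19
  $65–114k, evening shift: 0.35 × 13.6 = 4.76
  $115k+, day shift: 0.09 × 55.3 = 4.977
  $115k+, evening shift: 0.09 × 40.5 = 3.645
Post-stratified estimate = 37.511 → 37.5%.

37.5%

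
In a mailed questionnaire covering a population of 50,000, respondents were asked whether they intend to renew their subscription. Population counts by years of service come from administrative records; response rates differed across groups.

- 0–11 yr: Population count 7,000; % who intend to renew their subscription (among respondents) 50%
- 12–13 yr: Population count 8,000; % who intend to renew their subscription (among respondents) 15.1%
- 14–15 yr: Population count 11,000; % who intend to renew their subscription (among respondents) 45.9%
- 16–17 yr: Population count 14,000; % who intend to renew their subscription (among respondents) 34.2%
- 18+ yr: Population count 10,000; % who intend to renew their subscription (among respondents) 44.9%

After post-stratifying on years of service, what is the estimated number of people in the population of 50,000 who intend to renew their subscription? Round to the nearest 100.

Apply each group's respondent rate to its population count:
  0–11 yr: 7,000 × 50% = 3500
  12–13 yr: 8,000 × 15.1% = 1208
  14–15 yr: 11,000 × 45.9% = 5049
  16–17 yr: 14,000 × 34.2% = 4788
  18+ yr: 10,000 × 44.9% = 4490
Estimated total = 19,035 → 19,000.

19,000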